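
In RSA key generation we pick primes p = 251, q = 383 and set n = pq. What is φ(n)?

φ(pq) = (p−1)(q−1) = 250 · 382 = 95500.

95500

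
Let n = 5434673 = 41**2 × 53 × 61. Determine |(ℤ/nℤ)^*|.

5116800

φ(5434673) = 5434673 · (1 − 1/41) · (1 − 1/53) · (1 − 1/61)
       = 5434673 · 124800/132553 = 5116800.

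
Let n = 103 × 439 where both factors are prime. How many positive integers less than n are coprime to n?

44676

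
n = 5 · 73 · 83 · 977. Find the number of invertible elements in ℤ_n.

23049216

φ(29598215) = 29598215 · (1 − 1/5) · (1 − 1/73) · (1 − 1/83) · (1 − 1/977)
       = 29598215 · 23049216/29598215 = 23049216.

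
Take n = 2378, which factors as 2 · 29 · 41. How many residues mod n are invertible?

1120

φ(2) = 2 − 1 = 1.
φ(29) = 29 − 1 = 28.
φ(41) = 41 − 1 = 40.
Since φ is multiplicative, φ(2378) = 1 · 28 · 40 = 1120.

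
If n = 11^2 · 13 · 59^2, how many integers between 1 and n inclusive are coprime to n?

4517040

φ(5475613) = 5475613 · (1 − 1/11) · (1 − 1/13) · (1 − 1/59)
       = 5475613 · 6960/8437 = 4517040.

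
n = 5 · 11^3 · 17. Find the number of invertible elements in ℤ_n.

77440

φ(5) = 5 − 1 = 4.
φ(11^3) = 11^2·(11−1) = 121·10 = 1210.
φ(17) = 17 − 1 = 16.
φ(113135) = 4 × 1210 × 16 = 77440.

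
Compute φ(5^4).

500

φ(5^4) = 5^4 − 5^3 = 625 − 125 = 500.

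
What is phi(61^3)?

223260

φ(61^3) = 61^3 − 61^2 = 226981 − 3721 = 223260.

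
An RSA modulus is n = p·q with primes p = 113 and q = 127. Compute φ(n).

For distinct primes, φ(pq) = (p−1)(q−1) = 112 × 126 = 14112.

14112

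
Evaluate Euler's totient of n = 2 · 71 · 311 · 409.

8853600

φ(2) = 2 − 1 = 1.
φ(71) = 71 − 1 = 70.
φ(311) = 311 − 1 = 310.
φ(409) = 409 − 1 = 408.
Multiply: 1 · 70 · 310 · 408 = 8853600.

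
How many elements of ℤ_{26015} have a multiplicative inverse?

18480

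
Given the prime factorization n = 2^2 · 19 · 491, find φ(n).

φ(2^2) = 2^2 − 2^1 = 4 − 2 = 2.
φ(19) = 19 − 1 = 18.
φ(491) = 491 − 1 = 490.
φ(37316) = 2 × 18 × 490 = 17640.

17640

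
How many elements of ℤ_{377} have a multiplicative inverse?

First factor: 377 = 13 · 29.
φ(13) = 13 − 1 = 12.
φ(29) = 29 − 1 = 28.
φ(377) = 12 × 28 = 336.

336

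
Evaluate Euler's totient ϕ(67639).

Factor 67639: 67639 = 11^2 × 13 × 43.
φ(11^2) = 11^2 − 11^1 = 121 − 11 = 110.
φ(13) = 13 − 1 = 12.
φ(43) = 43 − 1 = 42.
Multiply: 110 · 12 · 42 = 55440.

55440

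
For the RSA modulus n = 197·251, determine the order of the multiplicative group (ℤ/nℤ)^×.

49000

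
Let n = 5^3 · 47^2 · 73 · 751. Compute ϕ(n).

11674800000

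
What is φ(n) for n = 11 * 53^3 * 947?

φ(11) = 11 − 1 = 10.
φ(53^3) = 53^3 − 53^2 = 148877 − 2809 = 146068.
φ(947) = 947 − 1 = 946.
φ(1550851709) = 10 × 146068 × 946 = 1381803280.

1381803280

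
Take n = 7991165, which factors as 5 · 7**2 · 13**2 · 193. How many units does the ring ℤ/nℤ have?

φ(5) = 5 − 1 = 4.
φ(7^2) = 7^1·(7−1) = 7·6 = 42.
φ(13^2) = 13^1·(13−1) = 13·12 = 156.
φ(193) = 193 − 1 = 192.
Since φ is multiplicative, φ(7991165) = 4 · 42 · 156 · 192 = 5031936.

5031936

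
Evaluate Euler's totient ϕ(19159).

14784

Factor 19159: 19159 = 7**2 * 17 * 23.
φ(7^2) = 7^1·(7−1) = 7·6 = 42.
φ(17) = 17 − 1 = 16.
φ(23) = 23 − 1 = 22.
Since φ is multiplicative, φ(19159) = 42 · 16 · 22 = 14784.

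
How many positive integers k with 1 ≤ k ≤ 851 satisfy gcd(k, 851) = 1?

Factor 851: 851 = 23 · 37.
φ(851) = 851 · (1 − 1/23) · (1 − 1/37)
       = 851 · 792/851 = 792.

792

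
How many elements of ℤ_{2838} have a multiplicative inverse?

840

Factor 2838: 2838 = 2 * 3 * 11 * 43.
φ(2) = 2 − 1 = 1.
φ(3) = 3 − 1 = 2.
φ(11) = 11 − 1 = 10.
φ(43) = 43 − 1 = 42.
Multiply: 1 · 2 · 10 · 42 = 840.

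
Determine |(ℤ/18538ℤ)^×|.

Prime factorization: 18538 = 2 · 13 · 23 · 31.
φ(2) = 2 − 1 = 1.
φ(13) = 13 − 1 = 12.
φ(23) = 23 − 1 = 22.
φ(31) = 31 − 1 = 30.
Multiply: 1 · 12 · 22 · 30 = 7920.

7920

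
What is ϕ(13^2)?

φ(13^2) = 13^2 − 13^1 = 169 − 13 = 156.

156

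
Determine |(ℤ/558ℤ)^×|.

180

First factor: 558 = 2 · 3**2 · 31.
φ(2) = 2 − 1 = 1.
φ(3^2) = 3^1·(3−1) = 3·2 = 6.
φ(31) = 31 − 1 = 30.
Multiply: 1 · 6 · 30 = 180.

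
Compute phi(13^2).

φ(13^2) = 13^2 − 13^1 = 169 − 13 = 156.

156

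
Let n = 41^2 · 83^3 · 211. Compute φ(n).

φ(41^2) = 41^2 − 41^1 = 1681 − 41 = 1640.
φ(83^3) = 83^2·(83−1) = 6889·82 = 564898.
φ(211) = 211 − 1 = 210.
Multiply: 1640 · 564898 · 210 = 194550871200.

194550871200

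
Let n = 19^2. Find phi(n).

342

φ(361) = 361 · (1 − 1/19)
       = 361 · 18/19 = 342.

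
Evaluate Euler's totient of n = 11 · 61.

φ(671) = 671 · (1 − 1/11) · (1 − 1/61)
       = 671 · 600/671 = 600.

600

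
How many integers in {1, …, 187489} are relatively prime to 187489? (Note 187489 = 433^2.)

φ(187489) = 187489 · (1 − 1/433)
       = 187489 · 432/433 = 187056.

187056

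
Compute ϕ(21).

12

First factor: 21 = 3 * 7.
φ(3) = 3 − 1 = 2.
φ(7) = 7 − 1 = 6.
φ(21) = 2 × 6 = 12.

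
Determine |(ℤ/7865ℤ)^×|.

Prime factorization: 7865 = 5 · 11^2 · 13.
φ(5) = 5 − 1 = 4.
φ(11^2) = 11^1·(11−1) = 11·10 = 110.
φ(13) = 13 − 1 = 12.
Since φ is multiplicative, φ(7865) = 4 · 110 · 12 = 5280.

5280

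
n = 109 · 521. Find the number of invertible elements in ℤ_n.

56160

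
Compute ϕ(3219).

Prime factorization: 3219 = 3 * 29 * 37.
φ(3219) = 3219 · (1 − 1/3) · (1 − 1/29) · (1 − 1/37)
       = 3219 · 2016/3219 = 2016.

2016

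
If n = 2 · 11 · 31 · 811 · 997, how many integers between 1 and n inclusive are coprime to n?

φ(2) = 2 − 1 = 1.
φ(11) = 11 − 1 = 10.
φ(31) = 31 − 1 = 30.
φ(811) = 811 − 1 = 810.
φ(997) = 997 − 1 = 996.
Since φ is multiplicative, φ(551442694) = 1 · 10 · 30 · 810 · 996 = 242028000.

242028000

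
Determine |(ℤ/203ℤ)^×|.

168

203 = 7 × 29.
φ(203) = 203 · (1 − 1/7) · (1 − 1/29)
       = 203 · 168/203 = 168.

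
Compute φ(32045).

21504

First factor: 32045 = 5 × 13 × 17 × 29.
φ(5) = 5 − 1 = 4.
φ(13) = 13 − 1 = 12.
φ(17) = 17 − 1 = 16.
φ(29) = 29 − 1 = 28.
Since φ is multiplicative, φ(32045) = 4 · 12 · 16 · 28 = 21504.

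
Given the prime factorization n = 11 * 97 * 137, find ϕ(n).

φ(146179) = 146179 · (1 − 1/11) · (1 − 1/97) · (1 − 1/137)
       = 146179 · 130560/146179 = 130560.

130560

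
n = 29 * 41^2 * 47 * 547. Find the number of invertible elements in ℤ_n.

1153326720

φ(1253288041) = 1253288041 · (1 − 1/29) · (1 − 1/41) · (1 − 1/47) · (1 − 1/547)
       = 1253288041 · 28129920/30568001 = 1153326720.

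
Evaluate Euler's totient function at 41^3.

φ(68921) = 68921 · (1 − 1/41)
       = 68921 · 40/41 = 67240.

67240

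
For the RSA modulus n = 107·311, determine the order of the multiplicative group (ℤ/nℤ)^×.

φ(33277) = 33277 · (1 − 1/107) · (1 − 1/311)
       = 33277 · 32860/33277 = 32860.

32860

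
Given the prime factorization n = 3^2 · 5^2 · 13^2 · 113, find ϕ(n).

φ(3^2) = 3^2 − 3^1 = 9 − 3 = 6.
φ(5^2) = 5^1·(5−1) = 5·4 = 20.
φ(13^2) = 13^1·(13−1) = 13·12 = 156.
φ(113) = 113 − 1 = 112.
Since φ is multiplicative, φ(4296825) = 6 · 20 · 156 · 112 = 2096640.

2096640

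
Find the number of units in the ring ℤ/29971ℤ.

Factor 29971: 29971 = 17 × 41 × 43.
φ(17) = 17 − 1 = 16.
φ(41) = 41 − 1 = 40.
φ(43) = 43 − 1 = 42.
Since φ is multiplicative, φ(29971) = 16 · 40 · 42 = 26880.

26880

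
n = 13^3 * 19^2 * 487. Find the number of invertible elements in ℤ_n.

φ(386247979) = 386247979 · (1 − 1/13) · (1 − 1/19) · (1 − 1/487)
       = 386247979 · 104976/120289 = 337077936.

337077936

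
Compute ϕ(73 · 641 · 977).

44974080

φ(45716761) = 45716761 · (1 − 1/73) · (1 − 1/641) · (1 − 1/977)
       = 45716761 · 44974080/45716761 = 44974080.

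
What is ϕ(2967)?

1848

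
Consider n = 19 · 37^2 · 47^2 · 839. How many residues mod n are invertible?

43438661856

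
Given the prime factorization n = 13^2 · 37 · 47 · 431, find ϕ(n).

111084480

φ(126667021) = 126667021 · (1 − 1/13) · (1 − 1/37) · (1 − 1/47) · (1 − 1/431)
       = 126667021 · 8544960/9743617 = 111084480.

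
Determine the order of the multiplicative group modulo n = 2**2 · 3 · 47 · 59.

φ(33276) = 33276 · (1 − 1/2) · (1 − 1/3) · (1 − 1/47) · (1 − 1/59)
       = 33276 · 5336/16638 = 10672.

10672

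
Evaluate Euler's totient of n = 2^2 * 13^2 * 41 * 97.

1198080

φ(2688452) = 2688452 · (1 − 1/2) · (1 − 1/13) · (1 − 1/41) · (1 − 1/97)
       = 2688452 · 46080/103402 = 1198080.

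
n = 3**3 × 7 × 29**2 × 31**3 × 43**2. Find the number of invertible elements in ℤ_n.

4566065878080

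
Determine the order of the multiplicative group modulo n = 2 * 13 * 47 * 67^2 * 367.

893385504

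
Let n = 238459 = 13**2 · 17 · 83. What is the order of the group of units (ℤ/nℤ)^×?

204672

φ(13^2) = 13^2 − 13^1 = 169 − 13 = 156.
φ(17) = 17 − 1 = 16.
φ(83) = 83 − 1 = 82.
Since φ is multiplicative, φ(238459) = 156 · 16 · 82 = 204672.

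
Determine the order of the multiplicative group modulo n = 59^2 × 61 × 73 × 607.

8958522240

φ(59^2) = 59^1·(59−1) = 59·58 = 3422.
φ(61) = 61 − 1 = 60.
φ(73) = 73 − 1 = 72.
φ(607) = 607 − 1 = 606.
φ(9409042051) = 3422 × 60 × 72 × 606 = 8958522240.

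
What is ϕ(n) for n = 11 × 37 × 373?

133920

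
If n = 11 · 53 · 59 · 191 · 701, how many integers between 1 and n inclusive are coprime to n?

4011280000

φ(4605448727) = 4605448727 · (1 − 1/11) · (1 − 1/53) · (1 − 1/59) · (1 − 1/191) · (1 − 1/701)
       = 4605448727 · 4011280000/4605448727 = 4011280000.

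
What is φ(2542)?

1200

First factor: 2542 = 2 × 31 × 41.
φ(2) = 2 − 1 = 1.
φ(31) = 31 − 1 = 30.
φ(41) = 41 − 1 = 40.
Since φ is multiplicative, φ(2542) = 1 · 30 · 40 = 1200.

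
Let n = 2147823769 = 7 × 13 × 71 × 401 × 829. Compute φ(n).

φ(7) = 7 − 1 = 6.
φ(13) = 13 − 1 = 12.
φ(71) = 71 − 1 = 70.
φ(401) = 401 − 1 = 400.
φ(829) = 829 − 1 = 828.
φ(2147823769) = 6 × 12 × 70 × 400 × 828 = 1669248000.

1669248000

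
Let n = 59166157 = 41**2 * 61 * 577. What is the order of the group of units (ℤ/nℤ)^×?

56678400

φ(59166157) = 59166157 · (1 − 1/41) · (1 − 1/61) · (1 − 1/577)
       = 59166157 · 1382400/1443077 = 56678400.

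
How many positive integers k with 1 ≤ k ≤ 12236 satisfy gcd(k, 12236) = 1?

4752

First factor: 12236 = 2^2 * 7 * 19 * 23.
φ(12236) = 12236 · (1 − 1/2) · (1 − 1/7) · (1 − 1/19) · (1 − 1/23)
       = 12236 · 2376/6118 = 4752.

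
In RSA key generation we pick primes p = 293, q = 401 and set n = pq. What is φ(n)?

116800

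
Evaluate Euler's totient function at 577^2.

φ(577^2) = 577^2 − 577^1 = 332929 − 577 = 332352.

332352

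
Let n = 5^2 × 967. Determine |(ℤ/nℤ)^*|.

19320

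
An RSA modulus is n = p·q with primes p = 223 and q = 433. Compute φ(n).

95904

φ(n) = (p − 1)(q − 1) = (223−1)(433−1) = 222·432 = 95904.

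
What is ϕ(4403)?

3456

First factor: 4403 = 7 · 17 · 37.
φ(7) = 7 − 1 = 6.
φ(17) = 17 − 1 = 16.
φ(37) = 37 − 1 = 36.
Since φ is multiplicative, φ(4403) = 6 · 16 · 36 = 3456.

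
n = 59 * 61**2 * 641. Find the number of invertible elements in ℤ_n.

135859200

φ(140724499) = 140724499 · (1 − 1/59) · (1 − 1/61) · (1 − 1/641)
       = 140724499 · 2227200/2306959 = 135859200.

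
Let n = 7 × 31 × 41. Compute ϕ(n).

7200

φ(7) = 7 − 1 = 6.
φ(31) = 31 − 1 = 30.
φ(41) = 41 − 1 = 40.
Multiply: 6 · 30 · 40 = 7200.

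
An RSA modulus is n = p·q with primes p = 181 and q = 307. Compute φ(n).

For distinct primes, φ(pq) = (p−1)(q−1) = 180 × 306 = 55080.

55080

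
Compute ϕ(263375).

First factor: 263375 = 5^3 · 7^2 · 43.
φ(5^3) = 5^2·(5−1) = 25·4 = 100.
φ(7^2) = 7^2 − 7^1 = 49 − 7 = 42.
φ(43) = 43 − 1 = 42.
Since φ is multiplicative, φ(263375) = 100 · 42 · 42 = 176400.

176400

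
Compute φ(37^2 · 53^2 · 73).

φ(280723033) = 280723033 · (1 − 1/37) · (1 − 1/53) · (1 − 1/73)
       = 280723033 · 134784/143153 = 264311424.

264311424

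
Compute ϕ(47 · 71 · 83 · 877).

231299040

φ(47) = 47 − 1 = 46.
φ(71) = 71 − 1 = 70.
φ(83) = 83 − 1 = 82.
φ(877) = 877 − 1 = 876.
Since φ is multiplicative, φ(242903567) = 46 · 70 · 82 · 876 = 231299040.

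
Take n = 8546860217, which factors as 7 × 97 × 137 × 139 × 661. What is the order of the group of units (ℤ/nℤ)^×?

φ(8546860217) = 8546860217 · (1 − 1/7) · (1 − 1/97) · (1 − 1/137) · (1 − 1/139) · (1 − 1/661)
       = 8546860217 · 7134842880/8546860217 = 7134842880.

7134842880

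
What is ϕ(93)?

93 = 3 × 31.
φ(3) = 3 − 1 = 2.
φ(31) = 31 − 1 = 30.
Since φ is multiplicative, φ(93) = 2 · 30 = 60.

60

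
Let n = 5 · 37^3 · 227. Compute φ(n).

44552736

φ(5) = 5 − 1 = 4.
φ(37^3) = 37^2·(37−1) = 1369·36 = 49284.
φ(227) = 227 − 1 = 226.
Multiply: 4 · 49284 · 226 = 44552736.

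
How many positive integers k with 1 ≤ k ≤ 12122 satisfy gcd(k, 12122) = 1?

First factor: 12122 = 2 × 11 × 19 × 29.
φ(12122) = 12122 · (1 − 1/2) · (1 − 1/11) · (1 − 1/19) · (1 − 1/29)
       = 12122 · 5040/12122 = 5040.

5040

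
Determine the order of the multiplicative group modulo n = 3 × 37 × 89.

φ(9879) = 9879 · (1 − 1/3) · (1 − 1/37) · (1 − 1/89)
       = 9879 · 6336/9879 = 6336.

6336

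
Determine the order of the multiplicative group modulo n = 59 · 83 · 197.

932176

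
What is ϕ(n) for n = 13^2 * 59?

9048

φ(9971) = 9971 · (1 − 1/13) · (1 − 1/59)
       = 9971 · 696/767 = 9048.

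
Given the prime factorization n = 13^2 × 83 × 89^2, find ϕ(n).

φ(13^2) = 13^2 − 13^1 = 169 − 13 = 156.
φ(83) = 83 − 1 = 82.
φ(89^2) = 89^2 − 89^1 = 7921 − 89 = 7832.
Multiply: 156 · 82 · 7832 = 100186944.

100186944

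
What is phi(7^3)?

294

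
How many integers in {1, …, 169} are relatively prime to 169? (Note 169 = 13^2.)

φ(13^2) = 13^2 − 13^1 = 169 − 13 = 156.

156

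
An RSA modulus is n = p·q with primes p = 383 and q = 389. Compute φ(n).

φ(383) = 383 − 1 = 382.
φ(389) = 389 − 1 = 388.
φ(148987) = 382 × 388 = 148216.

148216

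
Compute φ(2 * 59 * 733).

42456

φ(2) = 2 − 1 = 1.
φ(59) = 59 − 1 = 58.
φ(733) = 733 − 1 = 732.
Since φ is multiplicative, φ(86494) = 1 · 58 · 732 = 42456.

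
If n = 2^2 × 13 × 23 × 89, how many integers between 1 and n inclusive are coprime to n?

46464

φ(106444) = 106444 · (1 − 1/2) · (1 − 1/13) · (1 − 1/23) · (1 − 1/89)
       = 106444 · 23232/53222 = 46464.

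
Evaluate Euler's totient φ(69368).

Factor 69368: 69368 = 2^3 * 13 * 23 * 29.
φ(69368) = 69368 · (1 − 1/2) · (1 − 1/13) · (1 − 1/23) · (1 − 1/29)
       = 69368 · 7392/17342 = 29568.

29568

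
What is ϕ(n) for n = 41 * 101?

4000

φ(41) = 41 − 1 = 40.
φ(101) = 101 − 1 = 100.
φ(4141) = 40 × 100 = 4000.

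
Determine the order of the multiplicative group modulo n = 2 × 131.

130

φ(2) = 2 − 1 = 1.
φ(131) = 131 − 1 = 130.
Multiply: 1 · 130 = 130.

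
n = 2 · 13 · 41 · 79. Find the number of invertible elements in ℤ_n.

37440

φ(84214) = 84214 · (1 − 1/2) · (1 − 1/13) · (1 − 1/41) · (1 − 1/79)
       = 84214 · 37440/84214 = 37440.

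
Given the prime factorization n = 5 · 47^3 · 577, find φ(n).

234118656

φ(5) = 5 − 1 = 4.
φ(47^3) = 47^3 − 47^2 = 103823 − 2209 = 101614.
φ(577) = 577 − 1 = 576.
Since φ is multiplicative, φ(299529355) = 4 · 101614 · 576 = 234118656.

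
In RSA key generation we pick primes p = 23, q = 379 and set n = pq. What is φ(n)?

8316

φ(n) = (p − 1)(q − 1) = (23−1)(379−1) = 22·378 = 8316.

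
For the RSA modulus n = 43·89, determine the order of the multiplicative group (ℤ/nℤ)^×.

3696

φ(3827) = 3827 · (1 − 1/43) · (1 − 1/89)
       = 3827 · 3696/3827 = 3696.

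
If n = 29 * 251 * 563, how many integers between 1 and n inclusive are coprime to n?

φ(4098077) = 4098077 · (1 − 1/29) · (1 − 1/251) · (1 − 1/563)
       = 4098077 · 3934000/4098077 = 3934000.

3934000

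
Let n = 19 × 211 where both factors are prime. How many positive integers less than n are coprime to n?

φ(pq) = (p−1)(q−1) = 18 · 210 = 3780.

3780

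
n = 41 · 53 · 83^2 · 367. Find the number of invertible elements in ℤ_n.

5181271680

φ(41) = 41 − 1 = 40.
φ(53) = 53 − 1 = 52.
φ(83^2) = 83^1·(83−1) = 83·82 = 6806.
φ(367) = 367 − 1 = 366.
φ(5493915499) = 40 × 52 × 6806 × 366 = 5181271680.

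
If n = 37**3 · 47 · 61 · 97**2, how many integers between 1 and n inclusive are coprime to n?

1266653998080

φ(1366395218759) = 1366395218759 · (1 − 1/37) · (1 − 1/47) · (1 − 1/61) · (1 − 1/97)
       = 1366395218759 · 9538560/10289663 = 1266653998080.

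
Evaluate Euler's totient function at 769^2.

590592

φ(591361) = 591361 · (1 − 1/769)
       = 591361 · 768/769 = 590592.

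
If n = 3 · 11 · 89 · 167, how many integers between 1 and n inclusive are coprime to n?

292160

φ(490479) = 490479 · (1 − 1/3) · (1 − 1/11) · (1 − 1/89) · (1 − 1/167)
       = 490479 · 292160/490479 = 292160.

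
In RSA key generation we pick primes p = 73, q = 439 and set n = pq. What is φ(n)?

31536

φ(n) = (p − 1)(q − 1) = (73−1)(439−1) = 72·438 = 31536.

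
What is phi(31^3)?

28830

φ(31^3) = 31^3 − 31^2 = 29791 − 961 = 28830.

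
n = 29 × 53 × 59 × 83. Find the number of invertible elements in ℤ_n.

φ(7526689) = 7526689 · (1 − 1/29) · (1 − 1/53) · (1 − 1/59) · (1 − 1/83)
       = 7526689 · 6924736/7526689 = 6924736.

6924736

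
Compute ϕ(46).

Prime factorization: 46 = 2 × 23.
φ(2) = 2 − 1 = 1.
φ(23) = 23 − 1 = 22.
Multiply: 1 · 22 = 22.

22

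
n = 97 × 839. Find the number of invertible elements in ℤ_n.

φ(97) = 97 − 1 = 96.
φ(839) = 839 − 1 = 838.
φ(81383) = 96 × 838 = 80448.

80448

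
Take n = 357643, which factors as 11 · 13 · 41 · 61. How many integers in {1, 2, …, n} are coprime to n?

288000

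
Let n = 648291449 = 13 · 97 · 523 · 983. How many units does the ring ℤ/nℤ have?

φ(13) = 13 − 1 = 12.
φ(97) = 97 − 1 = 96.
φ(523) = 523 − 1 = 522.
φ(983) = 983 − 1 = 982.
Multiply: 12 · 96 · 522 · 982 = 590519808.

590519808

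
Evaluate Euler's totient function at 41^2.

φ(41^2) = 41^2 − 41^1 = 1681 − 41 = 1640.

1640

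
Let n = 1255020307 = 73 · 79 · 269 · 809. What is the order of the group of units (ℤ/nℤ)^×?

1216111104

φ(73) = 73 − 1 = 72.
φ(79) = 79 − 1 = 78.
φ(269) = 269 − 1 = 268.
φ(809) = 809 − 1 = 808.
φ(1255020307) = 72 × 78 × 268 × 808 = 1216111104.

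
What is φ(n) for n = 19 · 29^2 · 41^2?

23970240

φ(19) = 19 − 1 = 18.
φ(29^2) = 29^1·(29−1) = 29·28 = 812.
φ(41^2) = 41^2 − 41^1 = 1681 − 41 = 1640.
Multiply: 18 · 812 · 1640 = 23970240.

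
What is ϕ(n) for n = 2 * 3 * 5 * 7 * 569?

φ(119490) = 119490 · (1 − 1/2) · (1 − 1/3) · (1 − 1/5) · (1 − 1/7) · (1 − 1/569)
       = 119490 · 27264/119490 = 27264.

27264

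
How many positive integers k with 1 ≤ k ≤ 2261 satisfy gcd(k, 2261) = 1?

First factor: 2261 = 7 × 17 × 19.
φ(2261) = 2261 · (1 − 1/7) · (1 − 1/17) · (1 − 1/19)
       = 2261 · 1728/2261 = 1728.

1728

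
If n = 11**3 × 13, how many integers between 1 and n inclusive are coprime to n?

φ(11^3) = 11^3 − 11^2 = 1331 − 121 = 1210.
φ(13) = 13 − 1 = 12.
Multiply: 1210 · 12 = 14520.

14520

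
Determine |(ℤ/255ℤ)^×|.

255 = 3 × 5 × 17.
φ(255) = 255 · (1 − 1/3) · (1 − 1/5) · (1 − 1/17)
       = 255 · 128/255 = 128.

128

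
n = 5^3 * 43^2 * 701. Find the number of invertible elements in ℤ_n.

φ(5^3) = 5^3 − 5^2 = 125 − 25 = 100.
φ(43^2) = 43^2 − 43^1 = 1849 − 43 = 1806.
φ(701) = 701 − 1 = 700.
φ(162018625) = 100 × 1806 × 700 = 126420000.

126420000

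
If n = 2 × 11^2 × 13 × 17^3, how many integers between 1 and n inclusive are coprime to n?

φ(2) = 2 − 1 = 1.
φ(11^2) = 11^2 − 11^1 = 121 − 11 = 110.
φ(13) = 13 − 1 = 12.
φ(17^3) = 17^3 − 17^2 = 4913 − 289 = 4624.
φ(15456298) = 1 × 110 × 12 × 4624 = 6103680.

6103680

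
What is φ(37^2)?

φ(37^2) = 37^2 − 37^1 = 1369 − 37 = 1332.

1332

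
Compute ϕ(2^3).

φ(8) = 8 · (1 − 1/2)
       = 8 · 1/2 = 4.

4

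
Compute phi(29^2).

φ(841) = 841 · (1 − 1/29)
       = 841 · 28/29 = 812.

812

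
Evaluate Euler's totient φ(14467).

First factor: 14467 = 17 · 23 · 37.
φ(17) = 17 − 1 = 16.
φ(23) = 23 − 1 = 22.
φ(37) = 37 − 1 = 36.
Multiply: 16 · 22 · 36 = 12672.

12672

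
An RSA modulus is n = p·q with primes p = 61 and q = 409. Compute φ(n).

For distinct primes, φ(pq) = (p−1)(q−1) = 60 × 408 = 24480.

24480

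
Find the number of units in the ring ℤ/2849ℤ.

2160

Factor 2849: 2849 = 7 · 11 · 37.
φ(2849) = 2849 · (1 − 1/7) · (1 − 1/11) · (1 − 1/37)
       = 2849 · 2160/2849 = 2160.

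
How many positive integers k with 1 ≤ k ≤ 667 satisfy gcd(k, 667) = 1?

First factor: 667 = 23 · 29.
φ(667) = 667 · (1 − 1/23) · (1 − 1/29)
       = 667 · 616/667 = 616.

616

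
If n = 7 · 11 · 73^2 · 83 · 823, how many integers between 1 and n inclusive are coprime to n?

21256525440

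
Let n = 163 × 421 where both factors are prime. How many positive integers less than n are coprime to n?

φ(pq) = (p−1)(q−1) = 162 · 420 = 68040.

68040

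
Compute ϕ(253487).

First factor: 253487 = 13 · 17 · 31 · 37.
φ(253487) = 253487 · (1 − 1/13) · (1 − 1/17) · (1 − 1/31) · (1 − 1/37)
       = 253487 · 207360/253487 = 207360.

207360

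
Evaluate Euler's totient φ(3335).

Prime factorization: 3335 = 5 · 23 · 29.
φ(5) = 5 − 1 = 4.
φ(23) = 23 − 1 = 22.
φ(29) = 29 − 1 = 28.
Multiply: 4 · 22 · 28 = 2464.

2464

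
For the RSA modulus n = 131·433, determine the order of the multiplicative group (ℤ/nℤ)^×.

For distinct primes, φ(pq) = (p−1)(q−1) = 130 × 432 = 56160.

56160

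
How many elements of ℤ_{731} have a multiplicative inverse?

672

Prime factorization: 731 = 17 · 43.
φ(17) = 17 − 1 = 16.
φ(43) = 43 − 1 = 42.
Multiply: 16 · 42 = 672.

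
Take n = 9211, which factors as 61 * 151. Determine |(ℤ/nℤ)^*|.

9000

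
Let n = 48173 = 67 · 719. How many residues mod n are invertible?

φ(48173) = 48173 · (1 − 1/67) · (1 − 1/719)
       = 48173 · 47388/48173 = 47388.

47388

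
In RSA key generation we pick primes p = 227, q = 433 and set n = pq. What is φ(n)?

φ(pq) = (p−1)(q−1) = 226 · 432 = 97632.

97632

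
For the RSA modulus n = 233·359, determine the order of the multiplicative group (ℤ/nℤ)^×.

83056

φ(pq) = (p−1)(q−1) = 232 · 358 = 83056.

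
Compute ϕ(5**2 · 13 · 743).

φ(241475) = 241475 · (1 − 1/5) · (1 − 1/13) · (1 − 1/743)
       = 241475 · 35616/48295 = 178080.

178080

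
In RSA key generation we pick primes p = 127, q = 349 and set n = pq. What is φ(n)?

43848

φ(pq) = (p−1)(q−1) = 126 · 348 = 43848.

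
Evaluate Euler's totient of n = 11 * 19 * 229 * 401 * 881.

φ(11) = 11 − 1 = 10.
φ(19) = 19 − 1 = 18.
φ(229) = 229 − 1 = 228.
φ(401) = 401 − 1 = 400.
φ(881) = 881 − 1 = 880.
Since φ is multiplicative, φ(16908381941) = 10 · 18 · 228 · 400 · 880 = 14446080000.

14446080000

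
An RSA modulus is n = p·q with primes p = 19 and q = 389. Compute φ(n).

φ(pq) = (p−1)(q−1) = 18 · 388 = 6984.

6984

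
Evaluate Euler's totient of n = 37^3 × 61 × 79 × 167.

38287753920

φ(40764166769) = 40764166769 · (1 − 1/37) · (1 − 1/61) · (1 − 1/79) · (1 − 1/167)
       = 40764166769 · 27967680/29776601 = 38287753920.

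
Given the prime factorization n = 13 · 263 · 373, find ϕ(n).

1169568

φ(1275287) = 1275287 · (1 − 1/13) · (1 − 1/263) · (1 − 1/373)
       = 1275287 · 1169568/1275287 = 1169568.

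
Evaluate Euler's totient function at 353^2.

124256

φ(353^2) = 353^2 − 353^1 = 124609 − 353 = 124256.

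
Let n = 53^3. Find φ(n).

φ(148877) = 148877 · (1 − 1/53)
       = 148877 · 52/53 = 146068.

146068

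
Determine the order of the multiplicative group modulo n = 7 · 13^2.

936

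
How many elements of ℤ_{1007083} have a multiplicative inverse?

Factor 1007083: 1007083 = 7 · 11**2 · 29 · 41.
φ(1007083) = 1007083 · (1 − 1/7) · (1 − 1/11) · (1 − 1/29) · (1 − 1/41)
       = 1007083 · 67200/91553 = 739200.

739200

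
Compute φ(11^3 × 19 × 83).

1785960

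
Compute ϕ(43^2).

1806

φ(43^2) = 43^2 − 43^1 = 1849 − 43 = 1806.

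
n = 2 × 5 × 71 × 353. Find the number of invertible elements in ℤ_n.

φ(250630) = 250630 · (1 − 1/2) · (1 − 1/5) · (1 − 1/71) · (1 − 1/353)
       = 250630 · 98560/250630 = 98560.

98560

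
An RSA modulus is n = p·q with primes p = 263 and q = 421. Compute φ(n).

φ(n) = (p − 1)(q − 1) = (263−1)(421−1) = 262·420 = 110040.

110040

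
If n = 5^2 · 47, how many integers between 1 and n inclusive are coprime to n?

φ(1175) = 1175 · (1 − 1/5) · (1 − 1/47)
       = 1175 · 184/235 = 920.

920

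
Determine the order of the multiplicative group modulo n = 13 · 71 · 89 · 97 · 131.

922521600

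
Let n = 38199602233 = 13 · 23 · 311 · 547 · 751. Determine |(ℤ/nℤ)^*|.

φ(38199602233) = 38199602233 · (1 − 1/13) · (1 − 1/23) · (1 − 1/311) · (1 − 1/547) · (1 − 1/751)
       = 38199602233 · 33513480000/38199602233 = 33513480000.

33513480000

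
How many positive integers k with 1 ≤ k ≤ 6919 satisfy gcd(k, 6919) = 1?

Factor 6919: 6919 = 11 · 17 · 37.
φ(6919) = 6919 · (1 − 1/11) · (1 − 1/17) · (1 − 1/37)
       = 6919 · 5760/6919 = 5760.

5760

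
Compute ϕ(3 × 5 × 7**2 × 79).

26208

φ(58065) = 58065 · (1 − 1/3) · (1 − 1/5) · (1 − 1/7) · (1 − 1/79)
       = 58065 · 3744/8295 = 26208.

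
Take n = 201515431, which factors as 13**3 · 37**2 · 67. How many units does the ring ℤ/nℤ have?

178285536

φ(13^3) = 13^2·(13−1) = 169·12 = 2028.
φ(37^2) = 37^1·(37−1) = 37·36 = 1332.
φ(67) = 67 − 1 = 66.
φ(201515431) = 2028 × 1332 × 66 = 178285536.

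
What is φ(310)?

First factor: 310 = 2 · 5 · 31.
φ(310) = 310 · (1 − 1/2) · (1 − 1/5) · (1 − 1/31)
       = 310 · 120/310 = 120.

120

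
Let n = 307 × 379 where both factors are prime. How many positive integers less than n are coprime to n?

φ(n) = (p − 1)(q − 1) = (307−1)(379−1) = 306·378 = 115668.

115668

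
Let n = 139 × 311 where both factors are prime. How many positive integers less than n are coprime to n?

42780

φ(139) = 139 − 1 = 138.
φ(311) = 311 − 1 = 310.
Multiply: 138 · 310 = 42780.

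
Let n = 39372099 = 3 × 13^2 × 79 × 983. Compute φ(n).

23897952

φ(39372099) = 39372099 · (1 − 1/3) · (1 − 1/13) · (1 − 1/79) · (1 − 1/983)
       = 39372099 · 1838304/3028623 = 23897952.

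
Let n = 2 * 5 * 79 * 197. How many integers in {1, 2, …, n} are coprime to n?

φ(155630) = 155630 · (1 − 1/2) · (1 − 1/5) · (1 − 1/79) · (1 − 1/197)
       = 155630 · 61152/155630 = 61152.

61152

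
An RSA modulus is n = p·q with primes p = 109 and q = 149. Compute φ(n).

15984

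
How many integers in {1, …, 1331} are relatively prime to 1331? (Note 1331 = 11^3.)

φ(1331) = 1331 · (1 − 1/11)
       = 1331 · 10/11 = 1210.

1210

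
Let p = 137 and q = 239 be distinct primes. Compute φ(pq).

32368

For distinct primes, φ(pq) = (p−1)(q−1) = 136 × 238 = 32368.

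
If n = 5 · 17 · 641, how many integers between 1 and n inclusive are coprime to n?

φ(54485) = 54485 · (1 − 1/5) · (1 − 1/17) · (1 − 1/641)
       = 54485 · 40960/54485 = 40960.

40960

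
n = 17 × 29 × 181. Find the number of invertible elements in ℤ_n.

80640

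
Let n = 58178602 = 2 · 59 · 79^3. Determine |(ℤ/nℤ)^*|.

φ(2) = 2 − 1 = 1.
φ(59) = 59 − 1 = 58.
φ(79^3) = 79^3 − 79^2 = 493039 − 6241 = 486798.
φ(58178602) = 1 × 58 × 486798 = 28234284.

28234284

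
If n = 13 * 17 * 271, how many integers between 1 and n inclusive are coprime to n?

φ(13) = 13 − 1 = 12.
φ(17) = 17 − 1 = 16.
φ(271) = 271 − 1 = 270.
φ(59891) = 12 × 16 × 270 = 51840.

51840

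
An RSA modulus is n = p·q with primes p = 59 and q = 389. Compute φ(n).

22504

φ(pq) = (p−1)(q−1) = 58 · 388 = 22504.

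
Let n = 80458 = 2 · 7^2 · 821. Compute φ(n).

34440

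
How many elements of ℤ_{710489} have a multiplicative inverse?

604800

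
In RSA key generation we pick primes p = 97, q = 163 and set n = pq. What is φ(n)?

φ(15811) = 15811 · (1 − 1/97) · (1 − 1/163)
       = 15811 · 15552/15811 = 15552.

15552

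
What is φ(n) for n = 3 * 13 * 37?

864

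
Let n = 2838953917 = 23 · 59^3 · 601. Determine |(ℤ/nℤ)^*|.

2665053600

φ(2838953917) = 2838953917 · (1 − 1/23) · (1 − 1/59) · (1 − 1/601)
       = 2838953917 · 765600/815557 = 2665053600.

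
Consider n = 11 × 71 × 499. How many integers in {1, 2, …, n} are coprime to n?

φ(11) = 11 − 1 = 10.
φ(71) = 71 − 1 = 70.
φ(499) = 499 − 1 = 498.
φ(389719) = 10 × 70 × 498 = 348600.

348600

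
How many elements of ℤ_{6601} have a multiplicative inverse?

5280

Prime factorization: 6601 = 7 * 23 * 41.
φ(7) = 7 − 1 = 6.
φ(23) = 23 − 1 = 22.
φ(41) = 41 − 1 = 40.
Since φ is multiplicative, φ(6601) = 6 · 22 · 40 = 5280.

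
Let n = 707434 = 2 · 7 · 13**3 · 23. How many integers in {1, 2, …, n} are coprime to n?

267696

φ(707434) = 707434 · (1 − 1/2) · (1 − 1/7) · (1 − 1/13) · (1 − 1/23)
       = 707434 · 1584/4186 = 267696.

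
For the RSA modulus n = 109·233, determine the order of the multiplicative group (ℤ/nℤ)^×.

25056

φ(25397) = 25397 · (1 − 1/109) · (1 − 1/233)
       = 25397 · 25056/25397 = 25056.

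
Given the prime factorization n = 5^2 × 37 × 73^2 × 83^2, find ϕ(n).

25756081920

φ(33958119925) = 33958119925 · (1 − 1/5) · (1 − 1/37) · (1 − 1/73) · (1 − 1/83)
       = 33958119925 · 850176/1120915 = 25756081920.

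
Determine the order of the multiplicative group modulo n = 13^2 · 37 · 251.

1404000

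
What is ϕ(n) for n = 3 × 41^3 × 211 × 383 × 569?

φ(9507499703511) = 9507499703511 · (1 − 1/3) · (1 − 1/41) · (1 − 1/211) · (1 − 1/383) · (1 − 1/569)
       = 9507499703511 · 3645196800/5655859431 = 6127575820800.

6127575820800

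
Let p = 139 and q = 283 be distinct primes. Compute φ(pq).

38916

For distinct primes, φ(pq) = (p−1)(q−1) = 138 × 282 = 38916.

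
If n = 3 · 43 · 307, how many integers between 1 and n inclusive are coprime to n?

25704

φ(3) = 3 − 1 = 2.
φ(43) = 43 − 1 = 42.
φ(307) = 307 − 1 = 306.
Multiply: 2 · 42 · 306 = 25704.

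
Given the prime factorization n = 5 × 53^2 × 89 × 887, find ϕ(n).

φ(5) = 5 − 1 = 4.
φ(53^2) = 53^2 − 53^1 = 2809 − 53 = 2756.
φ(89) = 89 − 1 = 88.
φ(887) = 887 − 1 = 886.
φ(1108754435) = 4 × 2756 × 88 × 886 = 859519232.

859519232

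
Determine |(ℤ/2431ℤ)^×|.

1920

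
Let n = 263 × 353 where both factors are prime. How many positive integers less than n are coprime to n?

92224

φ(n) = (p − 1)(q − 1) = (263−1)(353−1) = 262·352 = 92224.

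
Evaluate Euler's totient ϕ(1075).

840

Factor 1075: 1075 = 5^2 * 43.
φ(5^2) = 5^2 − 5^1 = 25 − 5 = 20.
φ(43) = 43 − 1 = 42.
Multiply: 20 · 42 = 840.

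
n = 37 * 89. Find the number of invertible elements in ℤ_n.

3168

φ(3293) = 3293 · (1 − 1/37) · (1 − 1/89)
       = 3293 · 3168/3293 = 3168.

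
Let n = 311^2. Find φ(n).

φ(311^2) = 311^2 − 311^1 = 96721 − 311 = 96410.

96410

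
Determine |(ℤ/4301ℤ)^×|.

First factor: 4301 = 11 * 17 * 23.
φ(4301) = 4301 · (1 − 1/11) · (1 − 1/17) · (1 − 1/23)
       = 4301 · 3520/4301 = 3520.

3520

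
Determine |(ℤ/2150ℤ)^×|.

First factor: 2150 = 2 · 5**2 · 43.
φ(2) = 2 − 1 = 1.
φ(5^2) = 5^2 − 5^1 = 25 − 5 = 20.
φ(43) = 43 − 1 = 42.
Multiply: 1 · 20 · 42 = 840.

840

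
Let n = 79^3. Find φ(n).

486798

φ(79^3) = 79^3 − 79^2 = 493039 − 6241 = 486798.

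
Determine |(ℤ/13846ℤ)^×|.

Prime factorization: 13846 = 2 × 7 × 23 × 43.
φ(2) = 2 − 1 = 1.
φ(7) = 7 − 1 = 6.
φ(23) = 23 − 1 = 22.
φ(43) = 43 − 1 = 42.
φ(13846) = 1 × 6 × 22 × 42 = 5544.

5544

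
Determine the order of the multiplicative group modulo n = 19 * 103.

φ(1957) = 1957 · (1 − 1/19) · (1 − 1/103)
       = 1957 · 1836/1957 = 1836.

1836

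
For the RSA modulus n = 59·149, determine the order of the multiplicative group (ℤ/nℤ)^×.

8584

For distinct primes, φ(pq) = (p−1)(q−1) = 58 × 148 = 8584.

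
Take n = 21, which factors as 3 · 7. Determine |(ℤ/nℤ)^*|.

φ(21) = 21 · (1 − 1/3) · (1 − 1/7)
       = 21 · 12/21 = 12.

12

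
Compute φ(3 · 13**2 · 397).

φ(3) = 3 − 1 = 2.
φ(13^2) = 13^1·(13−1) = 13·12 = 156.
φ(397) = 397 − 1 = 396.
Multiply: 2 · 156 · 396 = 123552.

123552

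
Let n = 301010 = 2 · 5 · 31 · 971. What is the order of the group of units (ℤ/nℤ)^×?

φ(2) = 2 − 1 = 1.
φ(5) = 5 − 1 = 4.
φ(31) = 31 − 1 = 30.
φ(971) = 971 − 1 = 970.
φ(301010) = 1 × 4 × 30 × 970 = 116400.

116400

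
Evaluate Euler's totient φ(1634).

First factor: 1634 = 2 · 19 · 43.
φ(1634) = 1634 · (1 − 1/2) · (1 − 1/19) · (1 − 1/43)
       = 1634 · 756/1634 = 756.

756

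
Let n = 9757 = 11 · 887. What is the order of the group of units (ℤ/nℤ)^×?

8860

φ(9757) = 9757 · (1 − 1/11) · (1 − 1/887)
       = 9757 · 8860/9757 = 8860.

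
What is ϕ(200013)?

110880

200013 = 3 × 11^2 × 19 × 29.
φ(3) = 3 − 1 = 2.
φ(11^2) = 11^1·(11−1) = 11·10 = 110.
φ(19) = 19 − 1 = 18.
φ(29) = 29 − 1 = 28.
φ(200013) = 2 × 110 × 18 × 28 = 110880.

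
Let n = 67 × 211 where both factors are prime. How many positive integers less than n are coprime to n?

φ(14137) = 14137 · (1 − 1/67) · (1 − 1/211)
       = 14137 · 13860/14137 = 13860.

13860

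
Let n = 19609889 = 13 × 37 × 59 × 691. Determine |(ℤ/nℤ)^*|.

17288640

φ(13) = 13 − 1 = 12.
φ(37) = 37 − 1 = 36.
φ(59) = 59 − 1 = 58.
φ(691) = 691 − 1 = 690.
Multiply: 12 · 36 · 58 · 690 = 17288640.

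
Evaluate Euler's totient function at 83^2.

6806

φ(6889) = 6889 · (1 − 1/83)
       = 6889 · 82/83 = 6806.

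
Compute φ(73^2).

5256

φ(5329) = 5329 · (1 − 1/73)
       = 5329 · 72/73 = 5256.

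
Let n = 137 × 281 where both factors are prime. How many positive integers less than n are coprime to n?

38080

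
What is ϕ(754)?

First factor: 754 = 2 · 13 · 29.
φ(754) = 754 · (1 − 1/2) · (1 − 1/13) · (1 − 1/29)
       = 754 · 336/754 = 336.

336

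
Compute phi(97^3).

903264

φ(912673) = 912673 · (1 − 1/97)
       = 912673 · 96/97 = 903264.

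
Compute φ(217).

180

217 = 7 * 31.
φ(7) = 7 − 1 = 6.
φ(31) = 31 − 1 = 30.
Since φ is multiplicative, φ(217) = 6 · 30 = 180.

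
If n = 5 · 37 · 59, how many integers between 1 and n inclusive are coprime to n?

φ(10915) = 10915 · (1 − 1/5) · (1 − 1/37) · (1 − 1/59)
       = 10915 · 8352/10915 = 8352.

8352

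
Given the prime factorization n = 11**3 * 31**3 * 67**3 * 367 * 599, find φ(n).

φ(2621684531966276359) = 2621684531966276359 · (1 − 1/11) · (1 − 1/31) · (1 − 1/67) · (1 − 1/367) · (1 − 1/599)
       = 2621684531966276359 · 4333586400/5022524551 = 2262068869440837600.

2262068869440837600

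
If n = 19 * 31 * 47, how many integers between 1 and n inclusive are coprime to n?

φ(19) = 19 − 1 = 18.
φ(31) = 31 − 1 = 30.
φ(47) = 47 − 1 = 46.
Since φ is multiplicative, φ(27683) = 18 · 30 · 46 = 24840.

24840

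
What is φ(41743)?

36504

41743 = 13^3 × 19.
φ(13^3) = 13^2·(13−1) = 169·12 = 2028.
φ(19) = 19 − 1 = 18.
φ(41743) = 2028 × 18 = 36504.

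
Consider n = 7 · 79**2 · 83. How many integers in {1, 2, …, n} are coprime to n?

φ(3626021) = 3626021 · (1 − 1/7) · (1 − 1/79) · (1 − 1/83)
       = 3626021 · 38376/45899 = 3031704.

3031704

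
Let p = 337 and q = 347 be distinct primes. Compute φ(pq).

116256

φ(pq) = (p−1)(q−1) = 336 · 346 = 116256.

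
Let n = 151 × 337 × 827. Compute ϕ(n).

φ(151) = 151 − 1 = 150.
φ(337) = 337 − 1 = 336.
φ(827) = 827 − 1 = 826.
Multiply: 150 · 336 · 826 = 41630400.

41630400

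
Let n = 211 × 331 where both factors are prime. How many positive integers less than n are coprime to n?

φ(pq) = (p−1)(q−1) = 210 · 330 = 69300.

69300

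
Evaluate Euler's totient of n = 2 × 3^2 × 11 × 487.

φ(2) = 2 − 1 = 1.
φ(3^2) = 3^2 − 3^1 = 9 − 3 = 6.
φ(11) = 11 − 1 = 10.
φ(487) = 487 − 1 = 486.
Multiply: 1 · 6 · 10 · 486 = 29160.

29160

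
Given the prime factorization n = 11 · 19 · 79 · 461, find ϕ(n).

φ(7611571) = 7611571 · (1 − 1/11) · (1 − 1/19) · (1 − 1/79) · (1 − 1/461)
       = 7611571 · 6458400/7611571 = 6458400.

6458400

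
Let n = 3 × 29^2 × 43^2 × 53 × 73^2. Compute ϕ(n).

801608790528

φ(1317576230799) = 1317576230799 · (1 − 1/3) · (1 − 1/29) · (1 − 1/43) · (1 − 1/53) · (1 − 1/73)
       = 1317576230799 · 8805888/14473929 = 801608790528.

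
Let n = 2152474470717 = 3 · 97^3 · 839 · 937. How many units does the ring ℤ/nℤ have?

φ(2152474470717) = 2152474470717 · (1 − 1/3) · (1 − 1/97) · (1 − 1/839) · (1 − 1/937)
       = 2152474470717 · 150598656/228767613 = 1416982754304.

1416982754304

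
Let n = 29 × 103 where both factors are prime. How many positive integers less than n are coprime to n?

2856

φ(29) = 29 − 1 = 28.
φ(103) = 103 − 1 = 102.
φ(2987) = 28 × 102 = 2856.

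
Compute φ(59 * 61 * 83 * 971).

276799200

φ(59) = 59 − 1 = 58.
φ(61) = 61 − 1 = 60.
φ(83) = 83 − 1 = 82.
φ(971) = 971 − 1 = 970.
Since φ is multiplicative, φ(290054207) = 58 · 60 · 82 · 970 = 276799200.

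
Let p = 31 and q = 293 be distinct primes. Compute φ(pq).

φ(31) = 31 − 1 = 30.
φ(293) = 293 − 1 = 292.
Since φ is multiplicative, φ(9083) = 30 · 292 = 8760.

8760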